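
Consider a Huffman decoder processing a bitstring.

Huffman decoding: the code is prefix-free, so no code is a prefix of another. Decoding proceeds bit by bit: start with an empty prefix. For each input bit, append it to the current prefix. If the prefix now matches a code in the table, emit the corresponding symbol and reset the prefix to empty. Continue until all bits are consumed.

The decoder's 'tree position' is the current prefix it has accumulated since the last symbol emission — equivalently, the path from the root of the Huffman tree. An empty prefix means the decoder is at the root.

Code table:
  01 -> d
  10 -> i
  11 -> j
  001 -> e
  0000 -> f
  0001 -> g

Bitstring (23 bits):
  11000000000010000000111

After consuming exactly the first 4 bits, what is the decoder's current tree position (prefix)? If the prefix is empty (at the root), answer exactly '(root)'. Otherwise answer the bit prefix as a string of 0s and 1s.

Answer: 00

Derivation:
Bit 0: prefix='1' (no match yet)
Bit 1: prefix='11' -> emit 'j', reset
Bit 2: prefix='0' (no match yet)
Bit 3: prefix='00' (no match yet)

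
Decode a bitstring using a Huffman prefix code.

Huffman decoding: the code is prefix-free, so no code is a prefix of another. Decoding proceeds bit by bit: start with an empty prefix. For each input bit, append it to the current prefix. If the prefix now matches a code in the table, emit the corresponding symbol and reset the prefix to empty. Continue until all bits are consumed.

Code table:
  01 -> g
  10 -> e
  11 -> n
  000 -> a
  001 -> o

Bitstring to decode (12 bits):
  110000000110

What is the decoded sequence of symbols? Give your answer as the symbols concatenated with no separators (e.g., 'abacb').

Answer: naage

Derivation:
Bit 0: prefix='1' (no match yet)
Bit 1: prefix='11' -> emit 'n', reset
Bit 2: prefix='0' (no match yet)
Bit 3: prefix='00' (no match yet)
Bit 4: prefix='000' -> emit 'a', reset
Bit 5: prefix='0' (no match yet)
Bit 6: prefix='00' (no match yet)
Bit 7: prefix='000' -> emit 'a', reset
Bit 8: prefix='0' (no match yet)
Bit 9: prefix='01' -> emit 'g', reset
Bit 10: prefix='1' (no match yet)
Bit 11: prefix='10' -> emit 'e', reset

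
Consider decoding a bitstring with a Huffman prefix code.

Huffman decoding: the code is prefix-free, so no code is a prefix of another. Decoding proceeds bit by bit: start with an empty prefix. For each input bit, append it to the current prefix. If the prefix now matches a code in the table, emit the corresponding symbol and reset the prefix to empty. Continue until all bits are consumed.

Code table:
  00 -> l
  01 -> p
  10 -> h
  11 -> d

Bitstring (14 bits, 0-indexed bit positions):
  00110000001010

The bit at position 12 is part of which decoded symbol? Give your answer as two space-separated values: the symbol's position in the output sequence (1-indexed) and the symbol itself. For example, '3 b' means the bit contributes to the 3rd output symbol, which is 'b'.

Bit 0: prefix='0' (no match yet)
Bit 1: prefix='00' -> emit 'l', reset
Bit 2: prefix='1' (no match yet)
Bit 3: prefix='11' -> emit 'd', reset
Bit 4: prefix='0' (no match yet)
Bit 5: prefix='00' -> emit 'l', reset
Bit 6: prefix='0' (no match yet)
Bit 7: prefix='00' -> emit 'l', reset
Bit 8: prefix='0' (no match yet)
Bit 9: prefix='00' -> emit 'l', reset
Bit 10: prefix='1' (no match yet)
Bit 11: prefix='10' -> emit 'h', reset
Bit 12: prefix='1' (no match yet)
Bit 13: prefix='10' -> emit 'h', reset

Answer: 7 h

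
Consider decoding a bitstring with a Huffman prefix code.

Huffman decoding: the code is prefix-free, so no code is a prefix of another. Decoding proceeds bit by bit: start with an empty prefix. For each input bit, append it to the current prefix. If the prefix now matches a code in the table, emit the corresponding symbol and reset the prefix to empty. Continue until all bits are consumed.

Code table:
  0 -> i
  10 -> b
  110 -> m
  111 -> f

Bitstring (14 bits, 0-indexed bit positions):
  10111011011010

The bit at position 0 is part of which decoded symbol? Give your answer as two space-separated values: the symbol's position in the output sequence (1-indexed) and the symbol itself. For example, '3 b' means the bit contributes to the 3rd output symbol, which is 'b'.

Bit 0: prefix='1' (no match yet)
Bit 1: prefix='10' -> emit 'b', reset
Bit 2: prefix='1' (no match yet)
Bit 3: prefix='11' (no match yet)
Bit 4: prefix='111' -> emit 'f', reset

Answer: 1 b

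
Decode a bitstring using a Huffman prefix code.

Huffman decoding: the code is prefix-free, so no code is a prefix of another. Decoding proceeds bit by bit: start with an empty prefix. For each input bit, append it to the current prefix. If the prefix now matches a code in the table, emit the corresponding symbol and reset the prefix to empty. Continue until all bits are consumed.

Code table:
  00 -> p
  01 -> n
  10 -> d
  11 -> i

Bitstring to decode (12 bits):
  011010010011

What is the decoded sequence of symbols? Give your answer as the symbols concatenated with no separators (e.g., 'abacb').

Bit 0: prefix='0' (no match yet)
Bit 1: prefix='01' -> emit 'n', reset
Bit 2: prefix='1' (no match yet)
Bit 3: prefix='10' -> emit 'd', reset
Bit 4: prefix='1' (no match yet)
Bit 5: prefix='10' -> emit 'd', reset
Bit 6: prefix='0' (no match yet)
Bit 7: prefix='01' -> emit 'n', reset
Bit 8: prefix='0' (no match yet)
Bit 9: prefix='00' -> emit 'p', reset
Bit 10: prefix='1' (no match yet)
Bit 11: prefix='11' -> emit 'i', reset

Answer: nddnpi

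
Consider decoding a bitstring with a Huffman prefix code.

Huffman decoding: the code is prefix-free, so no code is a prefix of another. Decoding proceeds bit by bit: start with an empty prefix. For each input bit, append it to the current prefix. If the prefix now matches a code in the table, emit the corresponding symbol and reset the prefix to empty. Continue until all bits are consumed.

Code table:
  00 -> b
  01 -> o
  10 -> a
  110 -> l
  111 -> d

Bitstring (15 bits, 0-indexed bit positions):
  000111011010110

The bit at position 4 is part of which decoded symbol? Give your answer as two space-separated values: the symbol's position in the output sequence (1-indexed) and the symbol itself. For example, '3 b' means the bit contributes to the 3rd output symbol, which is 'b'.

Bit 0: prefix='0' (no match yet)
Bit 1: prefix='00' -> emit 'b', reset
Bit 2: prefix='0' (no match yet)
Bit 3: prefix='01' -> emit 'o', reset
Bit 4: prefix='1' (no match yet)
Bit 5: prefix='11' (no match yet)
Bit 6: prefix='110' -> emit 'l', reset
Bit 7: prefix='1' (no match yet)
Bit 8: prefix='11' (no match yet)

Answer: 3 l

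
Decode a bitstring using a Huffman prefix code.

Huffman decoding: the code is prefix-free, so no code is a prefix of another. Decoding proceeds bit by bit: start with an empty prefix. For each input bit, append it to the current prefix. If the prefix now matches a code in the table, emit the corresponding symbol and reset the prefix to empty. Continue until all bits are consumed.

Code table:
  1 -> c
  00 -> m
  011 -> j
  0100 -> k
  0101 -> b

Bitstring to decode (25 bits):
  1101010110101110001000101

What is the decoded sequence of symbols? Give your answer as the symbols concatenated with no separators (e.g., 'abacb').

Bit 0: prefix='1' -> emit 'c', reset
Bit 1: prefix='1' -> emit 'c', reset
Bit 2: prefix='0' (no match yet)
Bit 3: prefix='01' (no match yet)
Bit 4: prefix='010' (no match yet)
Bit 5: prefix='0101' -> emit 'b', reset
Bit 6: prefix='0' (no match yet)
Bit 7: prefix='01' (no match yet)
Bit 8: prefix='011' -> emit 'j', reset
Bit 9: prefix='0' (no match yet)
Bit 10: prefix='01' (no match yet)
Bit 11: prefix='010' (no match yet)
Bit 12: prefix='0101' -> emit 'b', reset
Bit 13: prefix='1' -> emit 'c', reset
Bit 14: prefix='1' -> emit 'c', reset
Bit 15: prefix='0' (no match yet)
Bit 16: prefix='00' -> emit 'm', reset
Bit 17: prefix='0' (no match yet)
Bit 18: prefix='01' (no match yet)
Bit 19: prefix='010' (no match yet)
Bit 20: prefix='0100' -> emit 'k', reset
Bit 21: prefix='0' (no match yet)
Bit 22: prefix='01' (no match yet)
Bit 23: prefix='010' (no match yet)
Bit 24: prefix='0101' -> emit 'b', reset

Answer: ccbjbccmkb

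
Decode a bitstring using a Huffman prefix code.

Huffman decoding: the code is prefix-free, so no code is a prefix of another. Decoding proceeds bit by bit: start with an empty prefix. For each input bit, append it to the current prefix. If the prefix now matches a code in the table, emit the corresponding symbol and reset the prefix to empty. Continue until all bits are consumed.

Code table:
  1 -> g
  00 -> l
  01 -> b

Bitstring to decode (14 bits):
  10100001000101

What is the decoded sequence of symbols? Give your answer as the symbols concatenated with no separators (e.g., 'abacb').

Bit 0: prefix='1' -> emit 'g', reset
Bit 1: prefix='0' (no match yet)
Bit 2: prefix='01' -> emit 'b', reset
Bit 3: prefix='0' (no match yet)
Bit 4: prefix='00' -> emit 'l', reset
Bit 5: prefix='0' (no match yet)
Bit 6: prefix='00' -> emit 'l', reset
Bit 7: prefix='1' -> emit 'g', reset
Bit 8: prefix='0' (no match yet)
Bit 9: prefix='00' -> emit 'l', reset
Bit 10: prefix='0' (no match yet)
Bit 11: prefix='01' -> emit 'b', reset
Bit 12: prefix='0' (no match yet)
Bit 13: prefix='01' -> emit 'b', reset

Answer: gbllglbb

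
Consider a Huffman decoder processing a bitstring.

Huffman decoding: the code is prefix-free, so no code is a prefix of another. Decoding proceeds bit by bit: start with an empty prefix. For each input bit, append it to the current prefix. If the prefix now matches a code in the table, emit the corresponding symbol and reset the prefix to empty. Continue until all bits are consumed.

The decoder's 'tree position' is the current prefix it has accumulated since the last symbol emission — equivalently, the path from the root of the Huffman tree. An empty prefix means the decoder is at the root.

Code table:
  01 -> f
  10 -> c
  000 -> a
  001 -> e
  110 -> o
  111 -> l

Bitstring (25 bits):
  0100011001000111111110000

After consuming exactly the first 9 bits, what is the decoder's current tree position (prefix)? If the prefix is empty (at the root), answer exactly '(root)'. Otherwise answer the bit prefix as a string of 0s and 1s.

Answer: 0

Derivation:
Bit 0: prefix='0' (no match yet)
Bit 1: prefix='01' -> emit 'f', reset
Bit 2: prefix='0' (no match yet)
Bit 3: prefix='00' (no match yet)
Bit 4: prefix='000' -> emit 'a', reset
Bit 5: prefix='1' (no match yet)
Bit 6: prefix='11' (no match yet)
Bit 7: prefix='110' -> emit 'o', reset
Bit 8: prefix='0' (no match yet)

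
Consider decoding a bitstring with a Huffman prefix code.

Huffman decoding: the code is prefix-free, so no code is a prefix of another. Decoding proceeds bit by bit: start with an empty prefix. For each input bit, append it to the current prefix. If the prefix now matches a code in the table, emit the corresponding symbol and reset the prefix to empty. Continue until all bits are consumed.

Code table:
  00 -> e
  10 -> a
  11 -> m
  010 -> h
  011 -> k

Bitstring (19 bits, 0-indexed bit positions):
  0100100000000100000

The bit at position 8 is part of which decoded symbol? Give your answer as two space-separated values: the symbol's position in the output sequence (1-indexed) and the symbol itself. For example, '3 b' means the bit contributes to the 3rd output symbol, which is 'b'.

Bit 0: prefix='0' (no match yet)
Bit 1: prefix='01' (no match yet)
Bit 2: prefix='010' -> emit 'h', reset
Bit 3: prefix='0' (no match yet)
Bit 4: prefix='01' (no match yet)
Bit 5: prefix='010' -> emit 'h', reset
Bit 6: prefix='0' (no match yet)
Bit 7: prefix='00' -> emit 'e', reset
Bit 8: prefix='0' (no match yet)
Bit 9: prefix='00' -> emit 'e', reset
Bit 10: prefix='0' (no match yet)
Bit 11: prefix='00' -> emit 'e', reset
Bit 12: prefix='0' (no match yet)

Answer: 4 e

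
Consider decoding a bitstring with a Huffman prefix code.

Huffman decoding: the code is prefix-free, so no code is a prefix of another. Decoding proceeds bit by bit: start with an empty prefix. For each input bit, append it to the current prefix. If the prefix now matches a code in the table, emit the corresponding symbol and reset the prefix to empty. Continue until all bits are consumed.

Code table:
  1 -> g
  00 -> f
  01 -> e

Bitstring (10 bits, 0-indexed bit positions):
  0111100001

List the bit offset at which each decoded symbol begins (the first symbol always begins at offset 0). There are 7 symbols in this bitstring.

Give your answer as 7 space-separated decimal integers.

Answer: 0 2 3 4 5 7 9

Derivation:
Bit 0: prefix='0' (no match yet)
Bit 1: prefix='01' -> emit 'e', reset
Bit 2: prefix='1' -> emit 'g', reset
Bit 3: prefix='1' -> emit 'g', reset
Bit 4: prefix='1' -> emit 'g', reset
Bit 5: prefix='0' (no match yet)
Bit 6: prefix='00' -> emit 'f', reset
Bit 7: prefix='0' (no match yet)
Bit 8: prefix='00' -> emit 'f', reset
Bit 9: prefix='1' -> emit 'g', reset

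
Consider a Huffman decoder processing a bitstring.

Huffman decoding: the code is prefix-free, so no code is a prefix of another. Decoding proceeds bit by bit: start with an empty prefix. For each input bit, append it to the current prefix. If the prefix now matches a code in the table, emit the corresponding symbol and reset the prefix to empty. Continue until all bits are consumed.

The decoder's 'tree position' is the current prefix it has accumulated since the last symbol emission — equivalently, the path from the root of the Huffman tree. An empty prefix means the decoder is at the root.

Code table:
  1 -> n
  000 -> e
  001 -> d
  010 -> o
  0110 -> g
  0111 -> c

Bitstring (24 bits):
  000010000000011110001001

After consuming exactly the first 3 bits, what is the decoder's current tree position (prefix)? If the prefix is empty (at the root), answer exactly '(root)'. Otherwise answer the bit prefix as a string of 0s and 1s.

Answer: (root)

Derivation:
Bit 0: prefix='0' (no match yet)
Bit 1: prefix='00' (no match yet)
Bit 2: prefix='000' -> emit 'e', reset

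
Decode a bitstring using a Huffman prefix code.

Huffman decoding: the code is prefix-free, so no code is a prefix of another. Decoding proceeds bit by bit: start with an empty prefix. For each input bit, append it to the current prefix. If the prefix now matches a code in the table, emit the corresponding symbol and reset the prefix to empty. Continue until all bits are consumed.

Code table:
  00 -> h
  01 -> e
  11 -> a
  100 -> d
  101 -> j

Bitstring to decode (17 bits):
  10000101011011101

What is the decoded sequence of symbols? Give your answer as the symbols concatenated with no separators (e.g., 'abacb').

Answer: dhjejae

Derivation:
Bit 0: prefix='1' (no match yet)
Bit 1: prefix='10' (no match yet)
Bit 2: prefix='100' -> emit 'd', reset
Bit 3: prefix='0' (no match yet)
Bit 4: prefix='00' -> emit 'h', reset
Bit 5: prefix='1' (no match yet)
Bit 6: prefix='10' (no match yet)
Bit 7: prefix='101' -> emit 'j', reset
Bit 8: prefix='0' (no match yet)
Bit 9: prefix='01' -> emit 'e', reset
Bit 10: prefix='1' (no match yet)
Bit 11: prefix='10' (no match yet)
Bit 12: prefix='101' -> emit 'j', reset
Bit 13: prefix='1' (no match yet)
Bit 14: prefix='11' -> emit 'a', reset
Bit 15: prefix='0' (no match yet)
Bit 16: prefix='01' -> emit 'e', reset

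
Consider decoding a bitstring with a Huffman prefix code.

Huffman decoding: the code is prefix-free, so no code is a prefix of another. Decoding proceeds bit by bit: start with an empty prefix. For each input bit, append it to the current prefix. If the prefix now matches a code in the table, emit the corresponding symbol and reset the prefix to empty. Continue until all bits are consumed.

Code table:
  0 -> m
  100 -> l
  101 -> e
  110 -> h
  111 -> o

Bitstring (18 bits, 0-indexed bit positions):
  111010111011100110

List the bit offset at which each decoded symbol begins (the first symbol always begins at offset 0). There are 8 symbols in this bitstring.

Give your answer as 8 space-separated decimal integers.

Bit 0: prefix='1' (no match yet)
Bit 1: prefix='11' (no match yet)
Bit 2: prefix='111' -> emit 'o', reset
Bit 3: prefix='0' -> emit 'm', reset
Bit 4: prefix='1' (no match yet)
Bit 5: prefix='10' (no match yet)
Bit 6: prefix='101' -> emit 'e', reset
Bit 7: prefix='1' (no match yet)
Bit 8: prefix='11' (no match yet)
Bit 9: prefix='110' -> emit 'h', reset
Bit 10: prefix='1' (no match yet)
Bit 11: prefix='11' (no match yet)
Bit 12: prefix='111' -> emit 'o', reset
Bit 13: prefix='0' -> emit 'm', reset
Bit 14: prefix='0' -> emit 'm', reset
Bit 15: prefix='1' (no match yet)
Bit 16: prefix='11' (no match yet)
Bit 17: prefix='110' -> emit 'h', reset

Answer: 0 3 4 7 10 13 14 15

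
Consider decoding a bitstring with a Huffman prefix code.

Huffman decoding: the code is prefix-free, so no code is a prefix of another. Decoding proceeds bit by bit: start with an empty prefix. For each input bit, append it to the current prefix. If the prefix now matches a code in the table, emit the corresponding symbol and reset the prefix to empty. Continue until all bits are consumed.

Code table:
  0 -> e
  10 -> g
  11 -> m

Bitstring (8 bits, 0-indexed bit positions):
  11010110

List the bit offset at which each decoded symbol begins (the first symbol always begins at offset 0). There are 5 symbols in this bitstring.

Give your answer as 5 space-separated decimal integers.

Bit 0: prefix='1' (no match yet)
Bit 1: prefix='11' -> emit 'm', reset
Bit 2: prefix='0' -> emit 'e', reset
Bit 3: prefix='1' (no match yet)
Bit 4: prefix='10' -> emit 'g', reset
Bit 5: prefix='1' (no match yet)
Bit 6: prefix='11' -> emit 'm', reset
Bit 7: prefix='0' -> emit 'e', reset

Answer: 0 2 3 5 7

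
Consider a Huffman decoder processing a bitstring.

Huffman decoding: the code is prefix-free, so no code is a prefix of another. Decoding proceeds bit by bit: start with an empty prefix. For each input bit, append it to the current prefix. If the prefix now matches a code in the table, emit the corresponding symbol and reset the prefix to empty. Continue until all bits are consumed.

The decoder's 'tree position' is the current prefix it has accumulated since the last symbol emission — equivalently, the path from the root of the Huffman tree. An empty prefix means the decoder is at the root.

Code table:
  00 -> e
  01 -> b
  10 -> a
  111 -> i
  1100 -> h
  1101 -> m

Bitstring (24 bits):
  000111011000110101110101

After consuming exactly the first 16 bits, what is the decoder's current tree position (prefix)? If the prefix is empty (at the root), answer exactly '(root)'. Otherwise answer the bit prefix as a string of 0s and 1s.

Bit 0: prefix='0' (no match yet)
Bit 1: prefix='00' -> emit 'e', reset
Bit 2: prefix='0' (no match yet)
Bit 3: prefix='01' -> emit 'b', reset
Bit 4: prefix='1' (no match yet)
Bit 5: prefix='11' (no match yet)
Bit 6: prefix='110' (no match yet)
Bit 7: prefix='1101' -> emit 'm', reset
Bit 8: prefix='1' (no match yet)
Bit 9: prefix='10' -> emit 'a', reset
Bit 10: prefix='0' (no match yet)
Bit 11: prefix='00' -> emit 'e', reset
Bit 12: prefix='1' (no match yet)
Bit 13: prefix='11' (no match yet)
Bit 14: prefix='110' (no match yet)
Bit 15: prefix='1101' -> emit 'm', reset

Answer: (root)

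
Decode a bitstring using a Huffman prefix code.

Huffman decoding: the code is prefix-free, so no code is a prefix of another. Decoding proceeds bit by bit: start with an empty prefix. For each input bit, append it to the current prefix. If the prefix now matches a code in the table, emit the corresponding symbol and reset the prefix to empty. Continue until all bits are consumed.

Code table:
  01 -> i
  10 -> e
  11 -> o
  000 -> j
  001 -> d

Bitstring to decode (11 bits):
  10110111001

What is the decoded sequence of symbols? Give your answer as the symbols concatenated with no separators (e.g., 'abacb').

Bit 0: prefix='1' (no match yet)
Bit 1: prefix='10' -> emit 'e', reset
Bit 2: prefix='1' (no match yet)
Bit 3: prefix='11' -> emit 'o', reset
Bit 4: prefix='0' (no match yet)
Bit 5: prefix='01' -> emit 'i', reset
Bit 6: prefix='1' (no match yet)
Bit 7: prefix='11' -> emit 'o', reset
Bit 8: prefix='0' (no match yet)
Bit 9: prefix='00' (no match yet)
Bit 10: prefix='001' -> emit 'd', reset

Answer: eoiod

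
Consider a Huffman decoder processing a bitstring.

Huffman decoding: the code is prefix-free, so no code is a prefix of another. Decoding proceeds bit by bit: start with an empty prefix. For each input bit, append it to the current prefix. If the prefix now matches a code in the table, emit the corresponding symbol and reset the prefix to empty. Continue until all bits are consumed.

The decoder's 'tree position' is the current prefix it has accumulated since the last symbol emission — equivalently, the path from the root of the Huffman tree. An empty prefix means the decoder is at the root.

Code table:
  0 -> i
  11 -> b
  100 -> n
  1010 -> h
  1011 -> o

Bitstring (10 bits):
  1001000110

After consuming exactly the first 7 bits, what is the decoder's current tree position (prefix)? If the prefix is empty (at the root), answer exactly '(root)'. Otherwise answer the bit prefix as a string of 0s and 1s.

Bit 0: prefix='1' (no match yet)
Bit 1: prefix='10' (no match yet)
Bit 2: prefix='100' -> emit 'n', reset
Bit 3: prefix='1' (no match yet)
Bit 4: prefix='10' (no match yet)
Bit 5: prefix='100' -> emit 'n', reset
Bit 6: prefix='0' -> emit 'i', reset

Answer: (root)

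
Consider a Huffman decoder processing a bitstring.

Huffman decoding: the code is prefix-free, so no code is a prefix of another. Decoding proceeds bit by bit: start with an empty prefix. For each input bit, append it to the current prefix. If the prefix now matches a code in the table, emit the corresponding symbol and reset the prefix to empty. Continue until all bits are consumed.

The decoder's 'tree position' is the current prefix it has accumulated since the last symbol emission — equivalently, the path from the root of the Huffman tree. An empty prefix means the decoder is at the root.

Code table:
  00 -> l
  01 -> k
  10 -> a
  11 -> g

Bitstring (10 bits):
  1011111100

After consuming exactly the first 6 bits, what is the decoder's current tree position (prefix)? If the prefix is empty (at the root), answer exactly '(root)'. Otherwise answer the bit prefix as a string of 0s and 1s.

Answer: (root)

Derivation:
Bit 0: prefix='1' (no match yet)
Bit 1: prefix='10' -> emit 'a', reset
Bit 2: prefix='1' (no match yet)
Bit 3: prefix='11' -> emit 'g', reset
Bit 4: prefix='1' (no match yet)
Bit 5: prefix='11' -> emit 'g', reset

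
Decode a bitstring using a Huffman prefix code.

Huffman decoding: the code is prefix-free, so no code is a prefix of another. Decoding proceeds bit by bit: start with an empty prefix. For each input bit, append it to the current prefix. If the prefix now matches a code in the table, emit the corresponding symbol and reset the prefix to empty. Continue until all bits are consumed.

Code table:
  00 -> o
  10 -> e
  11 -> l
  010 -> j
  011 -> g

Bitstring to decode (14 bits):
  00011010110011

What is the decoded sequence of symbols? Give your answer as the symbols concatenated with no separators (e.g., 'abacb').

Bit 0: prefix='0' (no match yet)
Bit 1: prefix='00' -> emit 'o', reset
Bit 2: prefix='0' (no match yet)
Bit 3: prefix='01' (no match yet)
Bit 4: prefix='011' -> emit 'g', reset
Bit 5: prefix='0' (no match yet)
Bit 6: prefix='01' (no match yet)
Bit 7: prefix='010' -> emit 'j', reset
Bit 8: prefix='1' (no match yet)
Bit 9: prefix='11' -> emit 'l', reset
Bit 10: prefix='0' (no match yet)
Bit 11: prefix='00' -> emit 'o', reset
Bit 12: prefix='1' (no match yet)
Bit 13: prefix='11' -> emit 'l', reset

Answer: ogjlol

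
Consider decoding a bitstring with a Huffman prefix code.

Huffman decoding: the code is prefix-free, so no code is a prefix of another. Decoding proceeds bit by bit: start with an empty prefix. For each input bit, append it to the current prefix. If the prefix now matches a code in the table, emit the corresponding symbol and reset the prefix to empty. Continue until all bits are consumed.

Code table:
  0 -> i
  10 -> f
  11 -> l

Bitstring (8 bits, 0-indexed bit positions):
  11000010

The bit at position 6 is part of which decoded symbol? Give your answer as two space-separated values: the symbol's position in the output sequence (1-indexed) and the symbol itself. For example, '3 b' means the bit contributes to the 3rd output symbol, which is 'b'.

Answer: 6 f

Derivation:
Bit 0: prefix='1' (no match yet)
Bit 1: prefix='11' -> emit 'l', reset
Bit 2: prefix='0' -> emit 'i', reset
Bit 3: prefix='0' -> emit 'i', reset
Bit 4: prefix='0' -> emit 'i', reset
Bit 5: prefix='0' -> emit 'i', reset
Bit 6: prefix='1' (no match yet)
Bit 7: prefix='10' -> emit 'f', reset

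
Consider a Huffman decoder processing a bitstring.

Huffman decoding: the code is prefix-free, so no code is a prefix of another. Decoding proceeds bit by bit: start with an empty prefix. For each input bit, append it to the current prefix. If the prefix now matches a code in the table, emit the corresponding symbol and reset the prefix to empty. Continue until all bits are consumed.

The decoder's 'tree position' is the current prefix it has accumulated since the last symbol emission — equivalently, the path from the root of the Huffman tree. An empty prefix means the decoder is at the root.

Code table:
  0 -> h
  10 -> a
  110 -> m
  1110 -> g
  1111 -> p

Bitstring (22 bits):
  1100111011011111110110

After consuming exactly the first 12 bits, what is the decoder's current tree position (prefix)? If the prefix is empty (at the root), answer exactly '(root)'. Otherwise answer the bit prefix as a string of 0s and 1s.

Bit 0: prefix='1' (no match yet)
Bit 1: prefix='11' (no match yet)
Bit 2: prefix='110' -> emit 'm', reset
Bit 3: prefix='0' -> emit 'h', reset
Bit 4: prefix='1' (no match yet)
Bit 5: prefix='11' (no match yet)
Bit 6: prefix='111' (no match yet)
Bit 7: prefix='1110' -> emit 'g', reset
Bit 8: prefix='1' (no match yet)
Bit 9: prefix='11' (no match yet)
Bit 10: prefix='110' -> emit 'm', reset
Bit 11: prefix='1' (no match yet)

Answer: 1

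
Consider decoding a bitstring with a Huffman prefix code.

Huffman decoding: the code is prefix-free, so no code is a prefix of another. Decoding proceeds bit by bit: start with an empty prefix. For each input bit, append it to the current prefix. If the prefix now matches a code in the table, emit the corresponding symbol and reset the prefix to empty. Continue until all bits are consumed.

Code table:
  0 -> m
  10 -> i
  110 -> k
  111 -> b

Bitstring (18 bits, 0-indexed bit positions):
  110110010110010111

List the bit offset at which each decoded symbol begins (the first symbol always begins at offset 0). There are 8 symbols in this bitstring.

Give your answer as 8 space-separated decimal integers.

Answer: 0 3 6 7 9 12 13 15

Derivation:
Bit 0: prefix='1' (no match yet)
Bit 1: prefix='11' (no match yet)
Bit 2: prefix='110' -> emit 'k', reset
Bit 3: prefix='1' (no match yet)
Bit 4: prefix='11' (no match yet)
Bit 5: prefix='110' -> emit 'k', reset
Bit 6: prefix='0' -> emit 'm', reset
Bit 7: prefix='1' (no match yet)
Bit 8: prefix='10' -> emit 'i', reset
Bit 9: prefix='1' (no match yet)
Bit 10: prefix='11' (no match yet)
Bit 11: prefix='110' -> emit 'k', reset
Bit 12: prefix='0' -> emit 'm', reset
Bit 13: prefix='1' (no match yet)
Bit 14: prefix='10' -> emit 'i', reset
Bit 15: prefix='1' (no match yet)
Bit 16: prefix='11' (no match yet)
Bit 17: prefix='111' -> emit 'b', reset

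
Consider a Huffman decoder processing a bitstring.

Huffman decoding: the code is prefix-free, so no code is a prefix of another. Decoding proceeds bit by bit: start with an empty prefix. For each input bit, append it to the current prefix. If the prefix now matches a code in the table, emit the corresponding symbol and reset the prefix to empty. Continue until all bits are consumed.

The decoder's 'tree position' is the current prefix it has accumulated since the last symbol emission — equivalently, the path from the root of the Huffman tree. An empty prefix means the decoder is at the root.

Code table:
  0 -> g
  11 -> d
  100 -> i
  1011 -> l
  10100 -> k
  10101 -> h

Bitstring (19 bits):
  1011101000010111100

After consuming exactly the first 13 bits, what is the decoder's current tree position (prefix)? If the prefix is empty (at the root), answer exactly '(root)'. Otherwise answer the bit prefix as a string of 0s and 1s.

Answer: 10

Derivation:
Bit 0: prefix='1' (no match yet)
Bit 1: prefix='10' (no match yet)
Bit 2: prefix='101' (no match yet)
Bit 3: prefix='1011' -> emit 'l', reset
Bit 4: prefix='1' (no match yet)
Bit 5: prefix='10' (no match yet)
Bit 6: prefix='101' (no match yet)
Bit 7: prefix='1010' (no match yet)
Bit 8: prefix='10100' -> emit 'k', reset
Bit 9: prefix='0' -> emit 'g', reset
Bit 10: prefix='0' -> emit 'g', reset
Bit 11: prefix='1' (no match yet)
Bit 12: prefix='10' (no match yet)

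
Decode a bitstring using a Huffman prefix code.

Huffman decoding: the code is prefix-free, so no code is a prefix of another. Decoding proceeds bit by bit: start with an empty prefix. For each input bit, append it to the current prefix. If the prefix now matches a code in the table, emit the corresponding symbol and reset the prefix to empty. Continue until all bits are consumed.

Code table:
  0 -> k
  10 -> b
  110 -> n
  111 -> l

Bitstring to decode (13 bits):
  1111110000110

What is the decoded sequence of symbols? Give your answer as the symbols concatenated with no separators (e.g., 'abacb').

Bit 0: prefix='1' (no match yet)
Bit 1: prefix='11' (no match yet)
Bit 2: prefix='111' -> emit 'l', reset
Bit 3: prefix='1' (no match yet)
Bit 4: prefix='11' (no match yet)
Bit 5: prefix='111' -> emit 'l', reset
Bit 6: prefix='0' -> emit 'k', reset
Bit 7: prefix='0' -> emit 'k', reset
Bit 8: prefix='0' -> emit 'k', reset
Bit 9: prefix='0' -> emit 'k', reset
Bit 10: prefix='1' (no match yet)
Bit 11: prefix='11' (no match yet)
Bit 12: prefix='110' -> emit 'n', reset

Answer: llkkkkn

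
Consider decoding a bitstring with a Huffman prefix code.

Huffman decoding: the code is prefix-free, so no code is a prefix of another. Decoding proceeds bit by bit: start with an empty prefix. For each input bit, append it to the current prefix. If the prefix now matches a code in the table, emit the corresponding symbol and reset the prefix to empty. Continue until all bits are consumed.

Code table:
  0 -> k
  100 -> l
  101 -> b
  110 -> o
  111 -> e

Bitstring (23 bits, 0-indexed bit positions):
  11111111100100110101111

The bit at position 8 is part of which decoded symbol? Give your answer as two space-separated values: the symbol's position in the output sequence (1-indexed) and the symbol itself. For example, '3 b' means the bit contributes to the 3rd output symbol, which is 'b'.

Answer: 3 e

Derivation:
Bit 0: prefix='1' (no match yet)
Bit 1: prefix='11' (no match yet)
Bit 2: prefix='111' -> emit 'e', reset
Bit 3: prefix='1' (no match yet)
Bit 4: prefix='11' (no match yet)
Bit 5: prefix='111' -> emit 'e', reset
Bit 6: prefix='1' (no match yet)
Bit 7: prefix='11' (no match yet)
Bit 8: prefix='111' -> emit 'e', reset
Bit 9: prefix='0' -> emit 'k', reset
Bit 10: prefix='0' -> emit 'k', reset
Bit 11: prefix='1' (no match yet)
Bit 12: prefix='10' (no match yet)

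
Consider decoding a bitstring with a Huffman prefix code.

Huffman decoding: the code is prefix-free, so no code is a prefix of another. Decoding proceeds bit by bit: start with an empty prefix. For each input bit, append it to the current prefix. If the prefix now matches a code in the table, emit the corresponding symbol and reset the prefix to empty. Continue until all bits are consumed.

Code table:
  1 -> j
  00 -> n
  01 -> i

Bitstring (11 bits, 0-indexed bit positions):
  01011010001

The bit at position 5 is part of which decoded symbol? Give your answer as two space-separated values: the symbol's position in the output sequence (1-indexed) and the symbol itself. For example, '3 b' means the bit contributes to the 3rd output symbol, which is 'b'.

Answer: 4 i

Derivation:
Bit 0: prefix='0' (no match yet)
Bit 1: prefix='01' -> emit 'i', reset
Bit 2: prefix='0' (no match yet)
Bit 3: prefix='01' -> emit 'i', reset
Bit 4: prefix='1' -> emit 'j', reset
Bit 5: prefix='0' (no match yet)
Bit 6: prefix='01' -> emit 'i', reset
Bit 7: prefix='0' (no match yet)
Bit 8: prefix='00' -> emit 'n', reset
Bit 9: prefix='0' (no match yet)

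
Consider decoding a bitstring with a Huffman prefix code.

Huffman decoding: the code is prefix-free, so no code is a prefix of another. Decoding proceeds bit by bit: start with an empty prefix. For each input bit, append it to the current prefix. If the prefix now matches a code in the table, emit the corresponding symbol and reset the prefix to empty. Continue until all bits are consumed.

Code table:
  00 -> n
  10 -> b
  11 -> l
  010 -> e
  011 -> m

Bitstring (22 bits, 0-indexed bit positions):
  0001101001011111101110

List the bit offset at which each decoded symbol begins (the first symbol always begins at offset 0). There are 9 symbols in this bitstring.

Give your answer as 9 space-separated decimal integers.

Answer: 0 2 5 8 11 13 15 17 20

Derivation:
Bit 0: prefix='0' (no match yet)
Bit 1: prefix='00' -> emit 'n', reset
Bit 2: prefix='0' (no match yet)
Bit 3: prefix='01' (no match yet)
Bit 4: prefix='011' -> emit 'm', reset
Bit 5: prefix='0' (no match yet)
Bit 6: prefix='01' (no match yet)
Bit 7: prefix='010' -> emit 'e', reset
Bit 8: prefix='0' (no match yet)
Bit 9: prefix='01' (no match yet)
Bit 10: prefix='010' -> emit 'e', reset
Bit 11: prefix='1' (no match yet)
Bit 12: prefix='11' -> emit 'l', reset
Bit 13: prefix='1' (no match yet)
Bit 14: prefix='11' -> emit 'l', reset
Bit 15: prefix='1' (no match yet)
Bit 16: prefix='11' -> emit 'l', reset
Bit 17: prefix='0' (no match yet)
Bit 18: prefix='01' (no match yet)
Bit 19: prefix='011' -> emit 'm', reset
Bit 20: prefix='1' (no match yet)
Bit 21: prefix='10' -> emit 'b', reset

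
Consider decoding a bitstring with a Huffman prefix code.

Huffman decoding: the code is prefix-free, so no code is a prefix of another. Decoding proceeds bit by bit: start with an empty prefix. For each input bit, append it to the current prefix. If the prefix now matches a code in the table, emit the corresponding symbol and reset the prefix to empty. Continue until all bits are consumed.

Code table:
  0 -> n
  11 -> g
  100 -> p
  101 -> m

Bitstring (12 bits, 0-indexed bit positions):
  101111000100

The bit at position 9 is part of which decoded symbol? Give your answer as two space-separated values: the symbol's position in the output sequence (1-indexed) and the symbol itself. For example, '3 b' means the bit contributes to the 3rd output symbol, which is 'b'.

Bit 0: prefix='1' (no match yet)
Bit 1: prefix='10' (no match yet)
Bit 2: prefix='101' -> emit 'm', reset
Bit 3: prefix='1' (no match yet)
Bit 4: prefix='11' -> emit 'g', reset
Bit 5: prefix='1' (no match yet)
Bit 6: prefix='10' (no match yet)
Bit 7: prefix='100' -> emit 'p', reset
Bit 8: prefix='0' -> emit 'n', reset
Bit 9: prefix='1' (no match yet)
Bit 10: prefix='10' (no match yet)
Bit 11: prefix='100' -> emit 'p', reset

Answer: 5 p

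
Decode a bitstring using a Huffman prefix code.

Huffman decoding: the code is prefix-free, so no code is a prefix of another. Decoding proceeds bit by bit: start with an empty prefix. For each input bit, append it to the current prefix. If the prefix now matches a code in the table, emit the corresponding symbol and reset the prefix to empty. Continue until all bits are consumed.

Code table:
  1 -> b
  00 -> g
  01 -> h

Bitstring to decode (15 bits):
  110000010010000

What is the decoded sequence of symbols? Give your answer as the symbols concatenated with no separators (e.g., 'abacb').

Bit 0: prefix='1' -> emit 'b', reset
Bit 1: prefix='1' -> emit 'b', reset
Bit 2: prefix='0' (no match yet)
Bit 3: prefix='00' -> emit 'g', reset
Bit 4: prefix='0' (no match yet)
Bit 5: prefix='00' -> emit 'g', reset
Bit 6: prefix='0' (no match yet)
Bit 7: prefix='01' -> emit 'h', reset
Bit 8: prefix='0' (no match yet)
Bit 9: prefix='00' -> emit 'g', reset
Bit 10: prefix='1' -> emit 'b', reset
Bit 11: prefix='0' (no match yet)
Bit 12: prefix='00' -> emit 'g', reset
Bit 13: prefix='0' (no match yet)
Bit 14: prefix='00' -> emit 'g', reset

Answer: bbgghgbgg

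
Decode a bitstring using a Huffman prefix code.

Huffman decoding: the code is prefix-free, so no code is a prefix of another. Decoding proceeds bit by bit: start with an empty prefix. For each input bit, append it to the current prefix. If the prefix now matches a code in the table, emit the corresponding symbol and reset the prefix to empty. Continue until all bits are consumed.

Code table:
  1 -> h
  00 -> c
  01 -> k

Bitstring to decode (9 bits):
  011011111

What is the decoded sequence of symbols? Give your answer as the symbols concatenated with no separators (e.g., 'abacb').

Answer: khkhhhh

Derivation:
Bit 0: prefix='0' (no match yet)
Bit 1: prefix='01' -> emit 'k', reset
Bit 2: prefix='1' -> emit 'h', reset
Bit 3: prefix='0' (no match yet)
Bit 4: prefix='01' -> emit 'k', reset
Bit 5: prefix='1' -> emit 'h', reset
Bit 6: prefix='1' -> emit 'h', reset
Bit 7: prefix='1' -> emit 'h', reset
Bit 8: prefix='1' -> emit 'h', reset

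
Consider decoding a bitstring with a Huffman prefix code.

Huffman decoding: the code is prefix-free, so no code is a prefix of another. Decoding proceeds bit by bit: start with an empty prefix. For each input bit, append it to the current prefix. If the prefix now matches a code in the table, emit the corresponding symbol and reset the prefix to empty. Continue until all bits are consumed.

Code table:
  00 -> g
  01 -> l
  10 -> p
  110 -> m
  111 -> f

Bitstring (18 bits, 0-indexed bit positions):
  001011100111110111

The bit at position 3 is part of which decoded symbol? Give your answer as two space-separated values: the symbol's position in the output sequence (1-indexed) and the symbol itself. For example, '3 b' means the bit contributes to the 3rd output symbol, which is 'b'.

Bit 0: prefix='0' (no match yet)
Bit 1: prefix='00' -> emit 'g', reset
Bit 2: prefix='1' (no match yet)
Bit 3: prefix='10' -> emit 'p', reset
Bit 4: prefix='1' (no match yet)
Bit 5: prefix='11' (no match yet)
Bit 6: prefix='111' -> emit 'f', reset
Bit 7: prefix='0' (no match yet)

Answer: 2 p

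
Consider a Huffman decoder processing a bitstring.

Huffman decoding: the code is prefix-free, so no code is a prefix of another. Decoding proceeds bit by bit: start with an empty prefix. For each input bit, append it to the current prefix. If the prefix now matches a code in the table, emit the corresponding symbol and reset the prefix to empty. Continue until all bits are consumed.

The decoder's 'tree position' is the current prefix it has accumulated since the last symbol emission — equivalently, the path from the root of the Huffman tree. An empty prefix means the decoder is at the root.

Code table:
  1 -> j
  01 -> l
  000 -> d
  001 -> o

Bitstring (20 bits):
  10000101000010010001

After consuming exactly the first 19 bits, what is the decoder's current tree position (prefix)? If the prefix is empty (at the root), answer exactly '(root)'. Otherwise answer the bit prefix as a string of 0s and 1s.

Answer: (root)

Derivation:
Bit 0: prefix='1' -> emit 'j', reset
Bit 1: prefix='0' (no match yet)
Bit 2: prefix='00' (no match yet)
Bit 3: prefix='000' -> emit 'd', reset
Bit 4: prefix='0' (no match yet)
Bit 5: prefix='01' -> emit 'l', reset
Bit 6: prefix='0' (no match yet)
Bit 7: prefix='01' -> emit 'l', reset
Bit 8: prefix='0' (no match yet)
Bit 9: prefix='00' (no match yet)
Bit 10: prefix='000' -> emit 'd', reset
Bit 11: prefix='0' (no match yet)
Bit 12: prefix='01' -> emit 'l', reset
Bit 13: prefix='0' (no match yet)
Bit 14: prefix='00' (no match yet)
Bit 15: prefix='001' -> emit 'o', reset
Bit 16: prefix='0' (no match yet)
Bit 17: prefix='00' (no match yet)
Bit 18: prefix='000' -> emit 'd', reset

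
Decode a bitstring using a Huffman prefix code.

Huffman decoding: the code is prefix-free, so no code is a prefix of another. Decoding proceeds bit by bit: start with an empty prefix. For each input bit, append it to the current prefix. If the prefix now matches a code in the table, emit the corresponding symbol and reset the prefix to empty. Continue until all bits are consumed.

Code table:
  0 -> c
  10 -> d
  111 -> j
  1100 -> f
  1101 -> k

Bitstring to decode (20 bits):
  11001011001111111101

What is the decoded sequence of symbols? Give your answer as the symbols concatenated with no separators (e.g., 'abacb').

Answer: fdfjjk

Derivation:
Bit 0: prefix='1' (no match yet)
Bit 1: prefix='11' (no match yet)
Bit 2: prefix='110' (no match yet)
Bit 3: prefix='1100' -> emit 'f', reset
Bit 4: prefix='1' (no match yet)
Bit 5: prefix='10' -> emit 'd', reset
Bit 6: prefix='1' (no match yet)
Bit 7: prefix='11' (no match yet)
Bit 8: prefix='110' (no match yet)
Bit 9: prefix='1100' -> emit 'f', reset
Bit 10: prefix='1' (no match yet)
Bit 11: prefix='11' (no match yet)
Bit 12: prefix='111' -> emit 'j', reset
Bit 13: prefix='1' (no match yet)
Bit 14: prefix='11' (no match yet)
Bit 15: prefix='111' -> emit 'j', reset
Bit 16: prefix='1' (no match yet)
Bit 17: prefix='11' (no match yet)
Bit 18: prefix='110' (no match yet)
Bit 19: prefix='1101' -> emit 'k', reset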